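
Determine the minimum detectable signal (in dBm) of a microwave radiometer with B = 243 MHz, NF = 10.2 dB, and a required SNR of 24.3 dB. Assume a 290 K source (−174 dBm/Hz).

−55.6 dBm

Sensitivity = −174 + 10 log₁₀(B) + NF + SNR_min
= −174 + 83.86 + 10.2 + 24.3
= −55.64 dBm → −55.6 dBm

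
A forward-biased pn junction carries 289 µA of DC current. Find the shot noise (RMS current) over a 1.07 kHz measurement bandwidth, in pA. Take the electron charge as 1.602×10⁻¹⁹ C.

315 pA

I_n = √(2qI·B)
2qI·B = 2 × 1.602×10⁻¹⁹ × 2.89×10⁻⁴ × 1.07×10³ = 9.91×10⁻²⁰ A²
I_n = √(9.91×10⁻²⁰) = 3.15×10⁻¹⁰ A = 315 pA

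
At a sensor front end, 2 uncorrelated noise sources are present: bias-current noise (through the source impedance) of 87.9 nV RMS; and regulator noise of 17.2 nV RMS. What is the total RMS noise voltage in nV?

Uncorrelated sources add in power (mean-square): V_tot = √(ΣV_i²)
V_tot = √[(8.79×10⁻⁸)² + (1.72×10⁻⁸)²] = 8.96×10⁻⁸ V = 89.6 nV

89.6 nV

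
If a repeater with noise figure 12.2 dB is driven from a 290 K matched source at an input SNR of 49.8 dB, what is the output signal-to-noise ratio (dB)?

By definition F = SNR_in/SNR_out, so in dB: SNR_out = SNR_in − NF
SNR_out = 49.8 − 12.2 = 37.6 dB

37.6 dB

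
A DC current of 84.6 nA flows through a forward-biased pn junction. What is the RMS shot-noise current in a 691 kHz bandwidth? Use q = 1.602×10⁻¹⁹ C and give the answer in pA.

I_n = √(2qI·B)
2qI·B = 2 × 1.602×10⁻¹⁹ × 8.46×10⁻⁸ × 6.91×10⁵ = 1.87×10⁻²⁰ A²
I_n = √(1.87×10⁻²⁰) = 1.37×10⁻¹⁰ A = 137 pA

137 pA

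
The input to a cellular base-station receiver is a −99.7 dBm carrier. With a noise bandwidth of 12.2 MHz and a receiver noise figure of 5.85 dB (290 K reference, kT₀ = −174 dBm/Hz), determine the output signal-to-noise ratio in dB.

−2.4 dB

Noise floor: N = −174 + 10 log₁₀(B) + NF
10 log₁₀(1.22×10⁷) = 70.86 dB
N = −174 + 70.86 + 5.85 = −97.29 dBm
SNR = P_sig − N = −99.7 − (−97.29) = −2.41 dB → −2.4 dB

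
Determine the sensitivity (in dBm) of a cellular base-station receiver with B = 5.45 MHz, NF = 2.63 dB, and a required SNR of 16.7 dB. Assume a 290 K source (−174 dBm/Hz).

Sensitivity = −174 + 10 log₁₀(B) + NF + SNR_min
= −174 + 67.36 + 2.63 + 16.7
= −87.31 dBm → −87.3 dBm

−87.3 dBm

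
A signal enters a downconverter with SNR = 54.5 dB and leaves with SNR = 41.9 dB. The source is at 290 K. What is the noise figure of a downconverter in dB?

12.6 dB

NF (dB) = SNR_in(dB) − SNR_out(dB) when the source is at T₀
NF = 54.5 − 41.9 = 12.6 dB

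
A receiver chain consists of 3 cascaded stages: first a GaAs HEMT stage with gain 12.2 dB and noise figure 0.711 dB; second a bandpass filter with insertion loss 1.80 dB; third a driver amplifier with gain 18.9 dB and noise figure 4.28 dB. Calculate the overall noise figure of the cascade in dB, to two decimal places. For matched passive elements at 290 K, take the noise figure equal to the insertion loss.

Convert to linear (a loss of L dB is a gain of −L dB): F_i = 10^(NF_i/10), G_i = 10^(G_i,dB/10)
  Stage 1: F_1 = 10^(0.711/10) = 1.178, G_1 = 10^(12.2/10) = 16.60
  Stage 2: F_2 = 10^(1.80/10) = 1.514, G_2 = 10^(−1.80/10) = 0.6607
  Stage 3: F_3 = 10^(4.28/10) = 2.679, G_3 = 10^(18.9/10) = 77.62
Friis cascade:
  F = 1.178 + (1.514 − 1)/16.60 + (2.679 − 1)/10.96 = 1.362
NF = 10 log₁₀(1.362) = 1.34 dB

1.34 dB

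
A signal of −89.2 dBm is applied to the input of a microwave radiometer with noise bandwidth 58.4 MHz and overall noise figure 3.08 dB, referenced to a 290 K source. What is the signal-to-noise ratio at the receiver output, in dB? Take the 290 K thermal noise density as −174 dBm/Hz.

Noise floor: N = −174 + 10 log₁₀(B) + NF
10 log₁₀(5.84×10⁷) = 77.66 dB
N = −174 + 77.66 + 3.08 = −93.26 dBm
SNR = P_sig − N = −89.2 − (−93.26) = 4.06 dB → 4.1 dB

4.1 dB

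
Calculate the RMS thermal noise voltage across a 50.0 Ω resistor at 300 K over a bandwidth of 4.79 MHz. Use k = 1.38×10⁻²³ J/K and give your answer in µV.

V_n = √(4kTRB)
4kTRB = 4 × 1.38×10⁻²³ × 300 × 5.00×10¹ × 4.79×10⁶ = 3.97×10⁻¹² V²
V_n = √(3.97×10⁻¹²) = 1.99×10⁻⁶ V = 1.99 µV

1.99 µV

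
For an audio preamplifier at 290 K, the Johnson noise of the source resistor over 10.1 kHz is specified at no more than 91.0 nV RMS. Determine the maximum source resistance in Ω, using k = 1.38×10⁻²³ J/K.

Johnson–Nyquist: V_n = √(4kTRB) ⇒ R = V_n² / (4kTB)
4kTB = 4 × 1.38×10⁻²³ × 290 × 1.01×10⁴ = 1.62×10⁻¹⁶
R = (9.10×10⁻⁸)² / 1.62×10⁻¹⁶ = 5.12×10¹ Ω = 51.2 Ω

51.2 Ω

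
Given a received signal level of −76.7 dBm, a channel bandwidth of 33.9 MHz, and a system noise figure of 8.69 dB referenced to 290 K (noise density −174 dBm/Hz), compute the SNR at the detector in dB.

13.3 dB

Noise floor: N = −174 + 10 log₁₀(B) + NF
10 log₁₀(3.39×10⁷) = 75.3 dB
N = −174 + 75.3 + 8.69 = −90.01 dBm
SNR = P_sig − N = −76.7 − (−90.01) = 13.31 dB → 13.3 dB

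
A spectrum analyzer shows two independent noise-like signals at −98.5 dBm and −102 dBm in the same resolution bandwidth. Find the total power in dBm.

−96.9 dBm

Convert to linear, add, convert back:
P₁ = 1.41×10⁻¹³ W, P₂ = 6.31×10⁻¹⁴ W
P_tot = 2.04×10⁻¹³ W → 10 log₁₀(P_tot / 10⁻³) = −96.9 dBm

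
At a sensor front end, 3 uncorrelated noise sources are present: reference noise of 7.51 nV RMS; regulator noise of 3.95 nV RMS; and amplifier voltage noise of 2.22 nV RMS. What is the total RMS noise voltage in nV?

Uncorrelated sources add in power (mean-square): V_tot = √(ΣV_i²)
V_tot = √[(7.51×10⁻⁹)² + (3.95×10⁻⁹)² + (2.22×10⁻⁹)²] = 8.77×10⁻⁹ V = 8.77 nV

8.77 nV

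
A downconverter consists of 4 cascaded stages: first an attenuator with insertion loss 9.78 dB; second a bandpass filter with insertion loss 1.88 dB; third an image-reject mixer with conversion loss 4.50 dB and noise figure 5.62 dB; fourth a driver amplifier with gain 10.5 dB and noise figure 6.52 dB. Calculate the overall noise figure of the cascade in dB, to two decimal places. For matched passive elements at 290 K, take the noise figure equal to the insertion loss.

Convert to linear (a loss of L dB is a gain of −L dB): F_i = 10^(NF_i/10), G_i = 10^(G_i,dB/10)
  Stage 1: F_1 = 10^(9.78/10) = 9.506, G_1 = 10^(−9.78/10) = 0.1052
  Stage 2: F_2 = 10^(1.88/10) = 1.542, G_2 = 10^(−1.88/10) = 0.6486
  Stage 3: F_3 = 10^(5.62/10) = 3.648, G_3 = 10^(−4.50/10) = 0.3548
  Stage 4: F_4 = 10^(6.52/10) = 4.487, G_4 = 10^(10.5/10) = 11.22
Friis cascade:
  F = 9.506 + (1.542 − 1)/0.1052 + (3.648 − 1)/0.06823 + (4.487 − 1)/0.02421 = 197.5
NF = 10 log₁₀(197.5) = 22.96 dB

22.96 dB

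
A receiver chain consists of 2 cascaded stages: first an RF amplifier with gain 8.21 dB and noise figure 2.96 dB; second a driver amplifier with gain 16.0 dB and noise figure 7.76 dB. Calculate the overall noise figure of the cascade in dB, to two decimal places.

4.36 dB

Convert to linear (a loss of L dB is a gain of −L dB): F_i = 10^(NF_i/10), G_i = 10^(G_i,dB/10)
  Stage 1: F_1 = 10^(2.96/10) = 1.977, G_1 = 10^(8.21/10) = 6.622
  Stage 2: F_2 = 10^(7.76/10) = 5.970, G_2 = 10^(16.0/10) = 39.81
Friis cascade:
  F = 1.977 + (5.970 − 1)/6.622 = 2.728
NF = 10 log₁₀(2.728) = 4.36 dB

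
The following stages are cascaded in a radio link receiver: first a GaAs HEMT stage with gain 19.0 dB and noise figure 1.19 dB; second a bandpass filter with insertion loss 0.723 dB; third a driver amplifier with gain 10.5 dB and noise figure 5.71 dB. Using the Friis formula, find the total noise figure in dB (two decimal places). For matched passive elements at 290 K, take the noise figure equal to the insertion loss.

Convert to linear (a loss of L dB is a gain of −L dB): F_i = 10^(NF_i/10), G_i = 10^(G_i,dB/10)
  Stage 1: F_1 = 10^(1.19/10) = 1.315, G_1 = 10^(19.0/10) = 79.43
  Stage 2: F_2 = 10^(0.723/10) = 1.181, G_2 = 10^(−0.723/10) = 0.8466
  Stage 3: F_3 = 10^(5.71/10) = 3.724, G_3 = 10^(10.5/10) = 11.22
Friis cascade:
  F = 1.315 + (1.181 − 1)/79.43 + (3.724 − 1)/67.25 = 1.358
NF = 10 log₁₀(1.358) = 1.33 dB

1.33 dB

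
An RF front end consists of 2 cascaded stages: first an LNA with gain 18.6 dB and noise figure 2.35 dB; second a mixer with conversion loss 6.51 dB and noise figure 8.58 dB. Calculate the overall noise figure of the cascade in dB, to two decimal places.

Convert to linear (a loss of L dB is a gain of −L dB): F_i = 10^(NF_i/10), G_i = 10^(G_i,dB/10)
  Stage 1: F_1 = 10^(2.35/10) = 1.718, G_1 = 10^(18.6/10) = 72.44
  Stage 2: F_2 = 10^(8.58/10) = 7.211, G_2 = 10^(−6.51/10) = 0.2234
Friis cascade:
  F = 1.718 + (7.211 − 1)/72.44 = 1.804
NF = 10 log₁₀(1.804) = 2.56 dB

2.56 dB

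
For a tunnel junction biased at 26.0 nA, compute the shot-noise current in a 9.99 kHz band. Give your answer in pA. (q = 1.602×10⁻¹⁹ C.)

9.12 pA

I_n = √(2qI·B)
2qI·B = 2 × 1.602×10⁻¹⁹ × 2.60×10⁻⁸ × 9.99×10³ = 8.32×10⁻²³ A²
I_n = √(8.32×10⁻²³) = 9.12×10⁻¹² A = 9.12 pA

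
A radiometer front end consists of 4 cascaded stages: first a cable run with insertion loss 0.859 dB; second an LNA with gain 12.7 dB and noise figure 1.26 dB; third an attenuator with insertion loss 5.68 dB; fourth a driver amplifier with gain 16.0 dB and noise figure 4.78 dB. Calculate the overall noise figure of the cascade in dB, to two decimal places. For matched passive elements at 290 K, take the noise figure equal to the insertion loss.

3.60 dB

Convert to linear (a loss of L dB is a gain of −L dB): F_i = 10^(NF_i/10), G_i = 10^(G_i,dB/10)
  Stage 1: F_1 = 10^(0.859/10) = 1.219, G_1 = 10^(−0.859/10) = 0.8205
  Stage 2: F_2 = 10^(1.26/10) = 1.337, G_2 = 10^(12.7/10) = 18.62
  Stage 3: F_3 = 10^(5.68/10) = 3.698, G_3 = 10^(−5.68/10) = 0.2704
  Stage 4: F_4 = 10^(4.78/10) = 3.006, G_4 = 10^(16.0/10) = 39.81
Friis cascade:
  F = 1.219 + (1.337 − 1)/0.8205 + (3.698 − 1)/15.28 + (3.006 − 1)/4.131 = 2.291
NF = 10 log₁₀(2.291) = 3.60 dB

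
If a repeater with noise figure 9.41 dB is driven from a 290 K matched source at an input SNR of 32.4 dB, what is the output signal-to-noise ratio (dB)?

22.99 dB

By definition F = SNR_in/SNR_out, so in dB: SNR_out = SNR_in − NF
SNR_out = 32.4 − 9.41 = 22.99 dB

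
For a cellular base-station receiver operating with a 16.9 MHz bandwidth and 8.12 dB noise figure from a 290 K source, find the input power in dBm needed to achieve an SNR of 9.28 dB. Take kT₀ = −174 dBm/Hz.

−84.3 dBm

Sensitivity = −174 + 10 log₁₀(B) + NF + SNR_min
= −174 + 72.28 + 8.12 + 9.28
= −84.32 dBm → −84.3 dBm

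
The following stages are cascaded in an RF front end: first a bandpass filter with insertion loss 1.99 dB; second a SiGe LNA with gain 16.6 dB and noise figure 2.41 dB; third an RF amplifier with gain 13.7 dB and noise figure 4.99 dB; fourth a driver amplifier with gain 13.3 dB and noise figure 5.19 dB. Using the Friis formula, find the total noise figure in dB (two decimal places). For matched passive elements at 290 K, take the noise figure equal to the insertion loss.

4.52 dB

Convert to linear (a loss of L dB is a gain of −L dB): F_i = 10^(NF_i/10), G_i = 10^(G_i,dB/10)
  Stage 1: F_1 = 10^(1.99/10) = 1.581, G_1 = 10^(−1.99/10) = 0.6324
  Stage 2: F_2 = 10^(2.41/10) = 1.742, G_2 = 10^(16.6/10) = 45.71
  Stage 3: F_3 = 10^(4.99/10) = 3.155, G_3 = 10^(13.7/10) = 23.44
  Stage 4: F_4 = 10^(5.19/10) = 3.304, G_4 = 10^(13.3/10) = 21.38
Friis cascade:
  F = 1.581 + (1.742 − 1)/0.6324 + (3.155 − 1)/28.91 + (3.304 − 1)/677.6 = 2.832
NF = 10 log₁₀(2.832) = 4.52 dB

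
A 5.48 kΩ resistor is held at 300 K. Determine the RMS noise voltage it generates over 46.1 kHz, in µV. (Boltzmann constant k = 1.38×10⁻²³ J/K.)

2.05 µV

V_n = √(4kTRB)
4kTRB = 4 × 1.38×10⁻²³ × 300 × 5.48×10³ × 4.61×10⁴ = 4.18×10⁻¹² V²
V_n = √(4.18×10⁻¹²) = 2.05×10⁻⁶ V = 2.05 µV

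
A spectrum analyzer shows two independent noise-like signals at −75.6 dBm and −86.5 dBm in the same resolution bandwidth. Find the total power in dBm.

−75.3 dBm

Convert to linear, add, convert back:
P₁ = 2.75×10⁻¹¹ W, P₂ = 2.24×10⁻¹² W
P_tot = 2.98×10⁻¹¹ W → 10 log₁₀(P_tot / 10⁻³) = −75.3 dBm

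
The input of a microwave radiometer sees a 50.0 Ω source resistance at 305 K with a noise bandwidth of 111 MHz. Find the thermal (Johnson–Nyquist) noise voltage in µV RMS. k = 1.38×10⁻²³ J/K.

9.67 µV

V_n = √(4kTRB)
4kTRB = 4 × 1.38×10⁻²³ × 305 × 5.00×10¹ × 1.11×10⁸ = 9.34×10⁻¹¹ V²
V_n = √(9.34×10⁻¹¹) = 9.67×10⁻⁶ V = 9.67 µV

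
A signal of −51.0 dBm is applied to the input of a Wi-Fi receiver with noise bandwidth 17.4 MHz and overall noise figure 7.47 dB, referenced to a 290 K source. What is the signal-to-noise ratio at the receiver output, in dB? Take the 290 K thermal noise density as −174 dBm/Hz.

Noise floor: N = −174 + 10 log₁₀(B) + NF
10 log₁₀(1.74×10⁷) = 72.41 dB
N = −174 + 72.41 + 7.47 = −94.12 dBm
SNR = P_sig − N = −51.0 − (−94.12) = 43.12 dB → 43.1 dB

43.1 dB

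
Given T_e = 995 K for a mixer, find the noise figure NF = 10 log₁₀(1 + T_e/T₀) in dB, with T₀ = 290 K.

6.47 dB

F = 1 + T_e/T₀ = 1 + 995/290 = 4.43103
NF = 10 log₁₀(4.43103) = 6.47 dB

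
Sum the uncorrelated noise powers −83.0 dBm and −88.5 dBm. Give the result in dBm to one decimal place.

−81.9 dBm

Convert to linear, add, convert back:
P₁ = 5.01×10⁻¹² W, P₂ = 1.41×10⁻¹² W
P_tot = 6.42×10⁻¹² W → 10 log₁₀(P_tot / 10⁻³) = −81.9 dBm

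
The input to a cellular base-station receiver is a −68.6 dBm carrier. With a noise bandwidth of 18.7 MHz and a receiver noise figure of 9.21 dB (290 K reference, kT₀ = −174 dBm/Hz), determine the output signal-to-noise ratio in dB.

Noise floor: N = −174 + 10 log₁₀(B) + NF
10 log₁₀(1.87×10⁷) = 72.72 dB
N = −174 + 72.72 + 9.21 = −92.07 dBm
SNR = P_sig − N = −68.6 − (−92.07) = 23.47 dB → 23.5 dB

23.5 dB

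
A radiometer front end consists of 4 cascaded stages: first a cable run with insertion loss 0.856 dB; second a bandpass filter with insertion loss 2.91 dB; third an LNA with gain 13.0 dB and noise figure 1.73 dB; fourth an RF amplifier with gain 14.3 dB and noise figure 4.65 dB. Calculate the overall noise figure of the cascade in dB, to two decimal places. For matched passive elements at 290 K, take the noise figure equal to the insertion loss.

5.77 dB

Convert to linear (a loss of L dB is a gain of −L dB): F_i = 10^(NF_i/10), G_i = 10^(G_i,dB/10)
  Stage 1: F_1 = 10^(0.856/10) = 1.218, G_1 = 10^(−0.856/10) = 0.8211
  Stage 2: F_2 = 10^(2.91/10) = 1.954, G_2 = 10^(−2.91/10) = 0.5117
  Stage 3: F_3 = 10^(1.73/10) = 1.489, G_3 = 10^(13.0/10) = 19.95
  Stage 4: F_4 = 10^(4.65/10) = 2.917, G_4 = 10^(14.3/10) = 26.92
Friis cascade:
  F = 1.218 + (1.954 − 1)/0.8211 + (1.489 − 1)/0.4201 + (2.917 − 1)/8.383 = 3.774
NF = 10 log₁₀(3.774) = 5.77 dB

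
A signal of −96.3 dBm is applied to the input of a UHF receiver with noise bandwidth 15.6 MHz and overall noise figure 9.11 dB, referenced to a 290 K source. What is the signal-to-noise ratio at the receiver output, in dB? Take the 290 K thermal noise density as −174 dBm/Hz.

−3.3 dB

Noise floor: N = −174 + 10 log₁₀(B) + NF
10 log₁₀(1.56×10⁷) = 71.93 dB
N = −174 + 71.93 + 9.11 = −92.96 dBm
SNR = P_sig − N = −96.3 − (−92.96) = −3.34 dB → −3.3 dB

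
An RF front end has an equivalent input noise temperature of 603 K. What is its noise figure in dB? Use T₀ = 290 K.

F = 1 + T_e/T₀ = 1 + 603/290 = 3.07931
NF = 10 log₁₀(3.07931) = 4.88 dB

4.88 dB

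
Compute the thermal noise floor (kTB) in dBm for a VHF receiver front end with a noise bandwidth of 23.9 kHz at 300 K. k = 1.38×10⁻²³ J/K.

−130.0 dBm

P_n = kTB = 1.38×10⁻²³ × 300 × 2.39×10⁴ = 9.89×10⁻¹⁷ W
In dBm: 10 log₁₀(9.89×10⁻¹⁷ / 10⁻³) = −130.0 dBm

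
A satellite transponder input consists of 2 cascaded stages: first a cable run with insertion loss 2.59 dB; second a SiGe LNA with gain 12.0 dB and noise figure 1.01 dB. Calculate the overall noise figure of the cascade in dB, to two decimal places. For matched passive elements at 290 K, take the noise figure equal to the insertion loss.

3.60 dB

Convert to linear (a loss of L dB is a gain of −L dB): F_i = 10^(NF_i/10), G_i = 10^(G_i,dB/10)
  Stage 1: F_1 = 10^(2.59/10) = 1.816, G_1 = 10^(−2.59/10) = 0.5508
  Stage 2: F_2 = 10^(1.01/10) = 1.262, G_2 = 10^(12.0/10) = 15.85
Friis cascade:
  F = 1.816 + (1.262 − 1)/0.5508 = 2.291
NF = 10 log₁₀(2.291) = 3.60 dB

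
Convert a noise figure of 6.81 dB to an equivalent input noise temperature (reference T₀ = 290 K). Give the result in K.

F = 10^(6.81/10) = 4.79733
T_e = (F − 1)·T₀ = (4.79733 − 1) × 290 = 1101 K

1101 K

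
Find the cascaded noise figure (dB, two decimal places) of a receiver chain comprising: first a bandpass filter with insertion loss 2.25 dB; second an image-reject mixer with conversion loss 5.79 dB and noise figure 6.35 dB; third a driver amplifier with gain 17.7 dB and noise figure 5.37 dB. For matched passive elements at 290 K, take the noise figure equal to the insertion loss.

Convert to linear (a loss of L dB is a gain of −L dB): F_i = 10^(NF_i/10), G_i = 10^(G_i,dB/10)
  Stage 1: F_1 = 10^(2.25/10) = 1.679, G_1 = 10^(−2.25/10) = 0.5957
  Stage 2: F_2 = 10^(6.35/10) = 4.315, G_2 = 10^(−5.79/10) = 0.2636
  Stage 3: F_3 = 10^(5.37/10) = 3.443, G_3 = 10^(17.7/10) = 58.88
Friis cascade:
  F = 1.679 + (4.315 − 1)/0.5957 + (3.443 − 1)/0.1570 = 22.80
NF = 10 log₁₀(22.80) = 13.58 dB

13.58 dB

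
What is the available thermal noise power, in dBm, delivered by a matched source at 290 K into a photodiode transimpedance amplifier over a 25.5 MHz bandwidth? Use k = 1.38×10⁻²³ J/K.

P_n = kTB = 1.38×10⁻²³ × 290 × 2.55×10⁷ = 1.02×10⁻¹³ W
In dBm: 10 log₁₀(1.02×10⁻¹³ / 10⁻³) = −99.9 dBm

−99.9 dBm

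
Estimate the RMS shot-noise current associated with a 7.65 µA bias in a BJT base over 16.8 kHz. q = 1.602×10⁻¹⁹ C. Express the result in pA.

I_n = √(2qI·B)
2qI·B = 2 × 1.602×10⁻¹⁹ × 7.65×10⁻⁶ × 1.68×10⁴ = 4.12×10⁻²⁰ A²
I_n = √(4.12×10⁻²⁰) = 2.03×10⁻¹⁰ A = 203 pA

203 pA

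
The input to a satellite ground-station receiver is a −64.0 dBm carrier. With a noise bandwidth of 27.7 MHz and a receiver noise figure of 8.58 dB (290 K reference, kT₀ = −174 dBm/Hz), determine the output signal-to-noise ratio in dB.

Noise floor: N = −174 + 10 log₁₀(B) + NF
10 log₁₀(2.77×10⁷) = 74.42 dB
N = −174 + 74.42 + 8.58 = −91.00 dBm
SNR = P_sig − N = −64.0 − (−91.00) = 27.00 dB → 27.0 dB

27.0 dB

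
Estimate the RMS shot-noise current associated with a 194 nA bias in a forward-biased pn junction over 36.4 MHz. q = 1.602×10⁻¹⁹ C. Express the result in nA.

1.50 nA

I_n = √(2qI·B)
2qI·B = 2 × 1.602×10⁻¹⁹ × 1.94×10⁻⁷ × 3.64×10⁷ = 2.26×10⁻¹⁸ A²
I_n = √(2.26×10⁻¹⁸) = 1.50×10⁻⁹ A = 1.50 nA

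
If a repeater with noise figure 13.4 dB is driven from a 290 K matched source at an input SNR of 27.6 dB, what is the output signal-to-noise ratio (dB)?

14.2 dB

By definition F = SNR_in/SNR_out, so in dB: SNR_out = SNR_in − NF
SNR_out = 27.6 − 13.4 = 14.2 dB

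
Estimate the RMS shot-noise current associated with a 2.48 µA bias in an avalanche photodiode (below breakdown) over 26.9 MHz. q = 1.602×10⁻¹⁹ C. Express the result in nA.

4.62 nA

I_n = √(2qI·B)
2qI·B = 2 × 1.602×10⁻¹⁹ × 2.48×10⁻⁶ × 2.69×10⁷ = 2.14×10⁻¹⁷ A²
I_n = √(2.14×10⁻¹⁷) = 4.62×10⁻⁹ A = 4.62 nA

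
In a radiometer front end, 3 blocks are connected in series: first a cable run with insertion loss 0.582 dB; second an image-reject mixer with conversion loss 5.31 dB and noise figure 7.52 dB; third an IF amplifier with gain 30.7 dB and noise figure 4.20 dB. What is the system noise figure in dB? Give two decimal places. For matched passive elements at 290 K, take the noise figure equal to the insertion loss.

Convert to linear (a loss of L dB is a gain of −L dB): F_i = 10^(NF_i/10), G_i = 10^(G_i,dB/10)
  Stage 1: F_1 = 10^(0.582/10) = 1.143, G_1 = 10^(−0.582/10) = 0.8746
  Stage 2: F_2 = 10^(7.52/10) = 5.649, G_2 = 10^(−5.31/10) = 0.2944
  Stage 3: F_3 = 10^(4.20/10) = 2.630, G_3 = 10^(30.7/10) = 1175
Friis cascade:
  F = 1.143 + (5.649 − 1)/0.8746 + (2.630 − 1)/0.2575 = 12.79
NF = 10 log₁₀(12.79) = 11.07 dB

11.07 dB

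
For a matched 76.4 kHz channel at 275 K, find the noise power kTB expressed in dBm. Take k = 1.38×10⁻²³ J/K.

P_n = kTB = 1.38×10⁻²³ × 275 × 7.64×10⁴ = 2.90×10⁻¹⁶ W
In dBm: 10 log₁₀(2.90×10⁻¹⁶ / 10⁻³) = −125.4 dBm

−125.4 dBm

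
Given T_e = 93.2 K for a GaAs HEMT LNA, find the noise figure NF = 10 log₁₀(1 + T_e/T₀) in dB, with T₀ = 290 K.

1.21 dB

F = 1 + T_e/T₀ = 1 + 93.2/290 = 1.32138
NF = 10 log₁₀(1.32138) = 1.21 dB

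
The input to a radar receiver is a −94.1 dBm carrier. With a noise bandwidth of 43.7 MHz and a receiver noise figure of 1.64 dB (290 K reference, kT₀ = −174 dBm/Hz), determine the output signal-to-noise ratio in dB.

Noise floor: N = −174 + 10 log₁₀(B) + NF
10 log₁₀(4.37×10⁷) = 76.4 dB
N = −174 + 76.4 + 1.64 = −95.96 dBm
SNR = P_sig − N = −94.1 − (−95.96) = 1.86 dB → 1.9 dB

1.9 dB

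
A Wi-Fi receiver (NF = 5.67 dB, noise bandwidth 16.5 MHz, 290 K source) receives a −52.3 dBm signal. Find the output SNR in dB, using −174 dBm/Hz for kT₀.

Noise floor: N = −174 + 10 log₁₀(B) + NF
10 log₁₀(1.65×10⁷) = 72.17 dB
N = −174 + 72.17 + 5.67 = −96.16 dBm
SNR = P_sig − N = −52.3 − (−96.16) = 43.86 dB → 43.9 dB

43.9 dB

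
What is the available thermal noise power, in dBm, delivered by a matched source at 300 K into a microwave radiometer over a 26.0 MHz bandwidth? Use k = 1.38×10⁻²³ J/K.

−99.7 dBm

P_n = kTB = 1.38×10⁻²³ × 300 × 2.60×10⁷ = 1.08×10⁻¹³ W
In dBm: 10 log₁₀(1.08×10⁻¹³ / 10⁻³) = −99.7 dBm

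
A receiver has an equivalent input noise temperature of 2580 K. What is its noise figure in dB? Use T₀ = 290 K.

9.95 dB

F = 1 + T_e/T₀ = 1 + 2580/290 = 9.89655
NF = 10 log₁₀(9.89655) = 9.95 dB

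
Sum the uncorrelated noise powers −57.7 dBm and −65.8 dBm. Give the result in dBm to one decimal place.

−57.1 dBm

Convert to linear, add, convert back:
P₁ = 1.70×10⁻⁹ W, P₂ = 2.63×10⁻¹⁰ W
P_tot = 1.96×10⁻⁹ W → 10 log₁₀(P_tot / 10⁻³) = −57.1 dBm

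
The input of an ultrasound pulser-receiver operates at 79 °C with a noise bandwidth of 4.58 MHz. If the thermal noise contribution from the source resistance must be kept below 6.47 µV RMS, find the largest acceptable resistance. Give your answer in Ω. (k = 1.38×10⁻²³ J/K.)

T = 79 °C + 273.15 = 352.15 K
Johnson–Nyquist: V_n = √(4kTRB) ⇒ R = V_n² / (4kTB)
4kTB = 4 × 1.38×10⁻²³ × 352.15 × 4.58×10⁶ = 8.90×10⁻¹⁴
R = (6.47×10⁻⁶)² / 8.90×10⁻¹⁴ = 4.70×10² Ω = 470 Ω

470 Ω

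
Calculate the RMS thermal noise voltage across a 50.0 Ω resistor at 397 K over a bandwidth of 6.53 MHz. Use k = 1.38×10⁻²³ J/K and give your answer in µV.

V_n = √(4kTRB)
4kTRB = 4 × 1.38×10⁻²³ × 397 × 5.00×10¹ × 6.53×10⁶ = 7.16×10⁻¹² V²
V_n = √(7.16×10⁻¹²) = 2.67×10⁻⁶ V = 2.67 µV

2.67 µV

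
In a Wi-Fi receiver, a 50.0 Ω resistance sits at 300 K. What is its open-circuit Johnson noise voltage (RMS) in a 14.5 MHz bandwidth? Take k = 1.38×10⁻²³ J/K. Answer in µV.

V_n = √(4kTRB)
4kTRB = 4 × 1.38×10⁻²³ × 300 × 5.00×10¹ × 1.45×10⁷ = 1.20×10⁻¹¹ V²
V_n = √(1.20×10⁻¹¹) = 3.46×10⁻⁶ V = 3.46 µV

3.46 µV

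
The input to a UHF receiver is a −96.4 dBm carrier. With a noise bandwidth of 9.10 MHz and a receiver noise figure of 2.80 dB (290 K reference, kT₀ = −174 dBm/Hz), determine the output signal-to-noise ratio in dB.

Noise floor: N = −174 + 10 log₁₀(B) + NF
10 log₁₀(9.10×10⁶) = 69.59 dB
N = −174 + 69.59 + 2.80 = −101.61 dBm
SNR = P_sig − N = −96.4 − (−101.61) = 5.21 dB → 5.2 dB

5.2 dB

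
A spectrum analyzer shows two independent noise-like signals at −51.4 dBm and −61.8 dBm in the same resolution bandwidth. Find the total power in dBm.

Convert to linear, add, convert back:
P₁ = 7.24×10⁻⁹ W, P₂ = 6.61×10⁻¹⁰ W
P_tot = 7.91×10⁻⁹ W → 10 log₁₀(P_tot / 10⁻³) = −51.0 dBm

−51.0 dBm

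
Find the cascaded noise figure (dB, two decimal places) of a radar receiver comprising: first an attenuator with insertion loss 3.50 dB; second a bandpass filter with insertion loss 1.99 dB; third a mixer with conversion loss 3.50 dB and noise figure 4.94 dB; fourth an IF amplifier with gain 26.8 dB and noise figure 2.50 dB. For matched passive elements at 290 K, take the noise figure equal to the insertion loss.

Convert to linear (a loss of L dB is a gain of −L dB): F_i = 10^(NF_i/10), G_i = 10^(G_i,dB/10)
  Stage 1: F_1 = 10^(3.50/10) = 2.239, G_1 = 10^(−3.50/10) = 0.4467
  Stage 2: F_2 = 10^(1.99/10) = 1.581, G_2 = 10^(−1.99/10) = 0.6324
  Stage 3: F_3 = 10^(4.94/10) = 3.119, G_3 = 10^(−3.50/10) = 0.4467
  Stage 4: F_4 = 10^(2.50/10) = 1.778, G_4 = 10^(26.8/10) = 478.6
Friis cascade:
  F = 2.239 + (1.581 − 1)/0.4467 + (3.119 − 1)/0.2825 + (1.778 − 1)/0.1262 = 17.21
NF = 10 log₁₀(17.21) = 12.36 dB

12.36 dB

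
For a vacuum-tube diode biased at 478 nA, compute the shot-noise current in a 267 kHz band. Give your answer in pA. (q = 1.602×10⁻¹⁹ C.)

I_n = √(2qI·B)
2qI·B = 2 × 1.602×10⁻¹⁹ × 4.78×10⁻⁷ × 2.67×10⁵ = 4.09×10⁻²⁰ A²
I_n = √(4.09×10⁻²⁰) = 2.02×10⁻¹⁰ A = 202 pA

202 pA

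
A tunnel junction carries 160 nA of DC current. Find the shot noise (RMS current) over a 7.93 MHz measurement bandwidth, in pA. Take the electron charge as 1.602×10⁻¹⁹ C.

I_n = √(2qI·B)
2qI·B = 2 × 1.602×10⁻¹⁹ × 1.60×10⁻⁷ × 7.93×10⁶ = 4.07×10⁻¹⁹ A²
I_n = √(4.07×10⁻¹⁹) = 6.38×10⁻¹⁰ A = 638 pA

638 pA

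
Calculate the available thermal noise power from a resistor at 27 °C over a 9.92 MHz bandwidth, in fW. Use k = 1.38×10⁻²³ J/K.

T = 27 °C + 273.15 = 300.15 K
P_n = kTB = 1.38×10⁻²³ × 300.15 × 9.92×10⁶ = 4.11×10⁻¹⁴ W = 41.1 fW

41.1 fW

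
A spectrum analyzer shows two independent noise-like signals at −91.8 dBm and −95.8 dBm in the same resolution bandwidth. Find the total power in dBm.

−90.3 dBm

Convert to linear, add, convert back:
P₁ = 6.61×10⁻¹³ W, P₂ = 2.63×10⁻¹³ W
P_tot = 9.24×10⁻¹³ W → 10 log₁₀(P_tot / 10⁻³) = −90.3 dBm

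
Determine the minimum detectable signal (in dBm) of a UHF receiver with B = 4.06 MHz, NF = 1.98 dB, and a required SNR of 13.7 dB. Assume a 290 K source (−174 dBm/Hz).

Sensitivity = −174 + 10 log₁₀(B) + NF + SNR_min
= −174 + 66.09 + 1.98 + 13.7
= −92.23 dBm → −92.2 dBm

−92.2 dBm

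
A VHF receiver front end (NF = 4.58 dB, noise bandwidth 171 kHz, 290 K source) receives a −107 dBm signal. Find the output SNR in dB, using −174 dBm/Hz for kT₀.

Noise floor: N = −174 + 10 log₁₀(B) + NF
10 log₁₀(1.71×10⁵) = 52.33 dB
N = −174 + 52.33 + 4.58 = −117.09 dBm
SNR = P_sig − N = −107 − (−117.09) = 10.09 dB → 10.1 dB

10.1 dB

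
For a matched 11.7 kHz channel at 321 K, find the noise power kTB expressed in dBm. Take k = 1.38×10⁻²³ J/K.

−132.9 dBm

P_n = kTB = 1.38×10⁻²³ × 321 × 1.17×10⁴ = 5.18×10⁻¹⁷ W
In dBm: 10 log₁₀(5.18×10⁻¹⁷ / 10⁻³) = −132.9 dBm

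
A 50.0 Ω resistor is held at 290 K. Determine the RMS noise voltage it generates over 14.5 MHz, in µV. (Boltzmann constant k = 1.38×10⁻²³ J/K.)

3.41 µV

V_n = √(4kTRB)
4kTRB = 4 × 1.38×10⁻²³ × 290 × 5.00×10¹ × 1.45×10⁷ = 1.16×10⁻¹¹ V²
V_n = √(1.16×10⁻¹¹) = 3.41×10⁻⁶ V = 3.41 µV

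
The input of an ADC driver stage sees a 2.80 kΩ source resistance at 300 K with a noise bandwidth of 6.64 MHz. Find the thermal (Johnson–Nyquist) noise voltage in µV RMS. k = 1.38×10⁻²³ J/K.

17.5 µV

V_n = √(4kTRB)
4kTRB = 4 × 1.38×10⁻²³ × 300 × 2.80×10³ × 6.64×10⁶ = 3.08×10⁻¹⁰ V²
V_n = √(3.08×10⁻¹⁰) = 1.75×10⁻⁵ V = 17.5 µV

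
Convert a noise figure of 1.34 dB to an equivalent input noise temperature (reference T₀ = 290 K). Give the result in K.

105 K

F = 10^(1.34/10) = 1.36144
T_e = (F − 1)·T₀ = (1.36144 − 1) × 290 = 105 K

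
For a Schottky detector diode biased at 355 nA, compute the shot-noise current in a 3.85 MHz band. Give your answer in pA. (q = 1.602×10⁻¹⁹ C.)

I_n = √(2qI·B)
2qI·B = 2 × 1.602×10⁻¹⁹ × 3.55×10⁻⁷ × 3.85×10⁶ = 4.38×10⁻¹⁹ A²
I_n = √(4.38×10⁻¹⁹) = 6.62×10⁻¹⁰ A = 662 pA

662 pA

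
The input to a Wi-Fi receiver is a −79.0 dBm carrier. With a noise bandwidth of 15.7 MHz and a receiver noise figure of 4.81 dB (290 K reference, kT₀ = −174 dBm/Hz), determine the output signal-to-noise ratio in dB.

Noise floor: N = −174 + 10 log₁₀(B) + NF
10 log₁₀(1.57×10⁷) = 71.96 dB
N = −174 + 71.96 + 4.81 = −97.23 dBm
SNR = P_sig − N = −79.0 − (−97.23) = 18.23 dB → 18.2 dB

18.2 dB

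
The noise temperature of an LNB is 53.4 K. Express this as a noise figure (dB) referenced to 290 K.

0.734 dB

F = 1 + T_e/T₀ = 1 + 53.4/290 = 1.18414
NF = 10 log₁₀(1.18414) = 0.734 dB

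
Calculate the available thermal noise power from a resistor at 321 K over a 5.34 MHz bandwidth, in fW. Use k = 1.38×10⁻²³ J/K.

P_n = kTB = 1.38×10⁻²³ × 321 × 5.34×10⁶ = 2.37×10⁻¹⁴ W = 23.7 fW

23.7 fW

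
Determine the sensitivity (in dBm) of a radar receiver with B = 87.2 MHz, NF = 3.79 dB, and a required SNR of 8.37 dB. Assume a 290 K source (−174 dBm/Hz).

−82.4 dBm

Sensitivity = −174 + 10 log₁₀(B) + NF + SNR_min
= −174 + 79.41 + 3.79 + 8.37
= −82.43 dBm → −82.4 dBm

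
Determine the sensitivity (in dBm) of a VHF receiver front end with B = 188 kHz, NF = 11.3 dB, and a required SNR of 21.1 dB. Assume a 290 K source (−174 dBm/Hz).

Sensitivity = −174 + 10 log₁₀(B) + NF + SNR_min
= −174 + 52.74 + 11.3 + 21.1
= −88.86 dBm → −88.9 dBm

−88.9 dBm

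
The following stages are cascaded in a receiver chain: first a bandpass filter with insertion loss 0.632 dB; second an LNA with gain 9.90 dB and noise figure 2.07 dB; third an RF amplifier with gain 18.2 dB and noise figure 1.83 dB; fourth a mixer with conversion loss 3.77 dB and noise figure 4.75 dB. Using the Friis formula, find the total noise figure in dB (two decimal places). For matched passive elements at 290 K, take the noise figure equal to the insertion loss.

Convert to linear (a loss of L dB is a gain of −L dB): F_i = 10^(NF_i/10), G_i = 10^(G_i,dB/10)
  Stage 1: F_1 = 10^(0.632/10) = 1.157, G_1 = 10^(−0.632/10) = 0.8646
  Stage 2: F_2 = 10^(2.07/10) = 1.611, G_2 = 10^(9.90/10) = 9.772
  Stage 3: F_3 = 10^(1.83/10) = 1.524, G_3 = 10^(18.2/10) = 66.07
  Stage 4: F_4 = 10^(4.75/10) = 2.985, G_4 = 10^(−3.77/10) = 0.4198
Friis cascade:
  F = 1.157 + (1.611 − 1)/0.8646 + (1.524 − 1)/8.449 + (2.985 − 1)/558.2 = 1.929
NF = 10 log₁₀(1.929) = 2.85 dB

2.85 dB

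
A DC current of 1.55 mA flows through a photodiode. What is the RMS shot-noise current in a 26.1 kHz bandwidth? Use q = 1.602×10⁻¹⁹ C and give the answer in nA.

I_n = √(2qI·B)
2qI·B = 2 × 1.602×10⁻¹⁹ × 1.55×10⁻³ × 2.61×10⁴ = 1.30×10⁻¹⁷ A²
I_n = √(1.30×10⁻¹⁷) = 3.60×10⁻⁹ A = 3.60 nA

3.60 nA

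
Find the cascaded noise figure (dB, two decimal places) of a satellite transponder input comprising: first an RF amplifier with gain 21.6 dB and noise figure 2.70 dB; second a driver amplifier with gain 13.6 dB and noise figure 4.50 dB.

Convert to linear (a loss of L dB is a gain of −L dB): F_i = 10^(NF_i/10), G_i = 10^(G_i,dB/10)
  Stage 1: F_1 = 10^(2.70/10) = 1.862, G_1 = 10^(21.6/10) = 144.5
  Stage 2: F_2 = 10^(4.50/10) = 2.818, G_2 = 10^(13.6/10) = 22.91
Friis cascade:
  F = 1.862 + (2.818 − 1)/144.5 = 1.875
NF = 10 log₁₀(1.875) = 2.73 dB

2.73 dB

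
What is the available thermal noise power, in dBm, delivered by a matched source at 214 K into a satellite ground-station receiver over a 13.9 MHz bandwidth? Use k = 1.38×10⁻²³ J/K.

P_n = kTB = 1.38×10⁻²³ × 214 × 1.39×10⁷ = 4.10×10⁻¹⁴ W
In dBm: 10 log₁₀(4.10×10⁻¹⁴ / 10⁻³) = −103.9 dBm

−103.9 dBm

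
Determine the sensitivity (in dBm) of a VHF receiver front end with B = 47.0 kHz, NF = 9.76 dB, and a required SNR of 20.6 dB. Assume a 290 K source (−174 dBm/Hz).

Sensitivity = −174 + 10 log₁₀(B) + NF + SNR_min
= −174 + 46.72 + 9.76 + 20.6
= −96.92 dBm → −96.9 dBm

−96.9 dBm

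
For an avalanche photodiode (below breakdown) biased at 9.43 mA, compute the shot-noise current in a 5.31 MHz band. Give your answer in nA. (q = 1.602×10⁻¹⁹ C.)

127 nA

I_n = √(2qI·B)
2qI·B = 2 × 1.602×10⁻¹⁹ × 9.43×10⁻³ × 5.31×10⁶ = 1.60×10⁻¹⁴ A²
I_n = √(1.60×10⁻¹⁴) = 1.27×10⁻⁷ A = 127 nA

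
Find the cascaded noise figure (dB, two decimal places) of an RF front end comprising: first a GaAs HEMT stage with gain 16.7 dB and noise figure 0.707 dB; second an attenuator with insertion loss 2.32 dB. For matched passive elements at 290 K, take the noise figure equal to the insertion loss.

Convert to linear (a loss of L dB is a gain of −L dB): F_i = 10^(NF_i/10), G_i = 10^(G_i,dB/10)
  Stage 1: F_1 = 10^(0.707/10) = 1.177, G_1 = 10^(16.7/10) = 46.77
  Stage 2: F_2 = 10^(2.32/10) = 1.706, G_2 = 10^(−2.32/10) = 0.5861
Friis cascade:
  F = 1.177 + (1.706 − 1)/46.77 = 1.192
NF = 10 log₁₀(1.192) = 0.76 dB

0.76 dB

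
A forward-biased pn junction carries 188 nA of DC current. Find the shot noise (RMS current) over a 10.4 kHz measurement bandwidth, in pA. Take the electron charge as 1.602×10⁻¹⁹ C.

I_n = √(2qI·B)
2qI·B = 2 × 1.602×10⁻¹⁹ × 1.88×10⁻⁷ × 1.04×10⁴ = 6.26×10⁻²² A²
I_n = √(6.26×10⁻²²) = 2.50×10⁻¹¹ A = 25.0 pA

25.0 pA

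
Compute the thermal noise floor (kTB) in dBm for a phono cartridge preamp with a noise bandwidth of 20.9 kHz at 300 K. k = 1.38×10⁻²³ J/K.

−130.6 dBm

P_n = kTB = 1.38×10⁻²³ × 300 × 2.09×10⁴ = 8.65×10⁻¹⁷ W
In dBm: 10 log₁₀(8.65×10⁻¹⁷ / 10⁻³) = −130.6 dBm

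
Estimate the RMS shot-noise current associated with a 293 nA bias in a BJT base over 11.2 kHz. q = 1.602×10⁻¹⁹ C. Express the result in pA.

32.4 pA

I_n = √(2qI·B)
2qI·B = 2 × 1.602×10⁻¹⁹ × 2.93×10⁻⁷ × 1.12×10⁴ = 1.05×10⁻²¹ A²
I_n = √(1.05×10⁻²¹) = 3.24×10⁻¹¹ A = 32.4 pA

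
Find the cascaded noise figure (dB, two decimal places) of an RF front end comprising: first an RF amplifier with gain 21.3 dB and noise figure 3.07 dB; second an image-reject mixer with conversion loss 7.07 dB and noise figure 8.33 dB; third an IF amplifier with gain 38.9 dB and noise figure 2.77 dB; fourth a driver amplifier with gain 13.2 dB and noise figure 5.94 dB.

3.23 dB

Convert to linear (a loss of L dB is a gain of −L dB): F_i = 10^(NF_i/10), G_i = 10^(G_i,dB/10)
  Stage 1: F_1 = 10^(3.07/10) = 2.028, G_1 = 10^(21.3/10) = 134.9
  Stage 2: F_2 = 10^(8.33/10) = 6.808, G_2 = 10^(−7.07/10) = 0.1963
  Stage 3: F_3 = 10^(2.77/10) = 1.892, G_3 = 10^(38.9/10) = 7762
  Stage 4: F_4 = 10^(5.94/10) = 3.926, G_4 = 10^(13.2/10) = 20.89
Friis cascade:
  F = 2.028 + (6.808 − 1)/134.9 + (1.892 − 1)/26.49 + (3.926 − 1)/2.056×10⁵ = 2.104
NF = 10 log₁₀(2.104) = 3.23 dB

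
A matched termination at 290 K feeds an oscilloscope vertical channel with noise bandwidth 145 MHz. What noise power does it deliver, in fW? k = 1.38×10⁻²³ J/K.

580 fW

P_n = kTB = 1.38×10⁻²³ × 290 × 1.45×10⁸ = 5.80×10⁻¹³ W = 580 fW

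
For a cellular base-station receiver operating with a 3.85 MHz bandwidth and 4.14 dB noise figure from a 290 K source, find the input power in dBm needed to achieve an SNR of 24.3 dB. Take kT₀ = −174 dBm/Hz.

−79.7 dBm

Sensitivity = −174 + 10 log₁₀(B) + NF + SNR_min
= −174 + 65.85 + 4.14 + 24.3
= −79.71 dBm → −79.7 dBm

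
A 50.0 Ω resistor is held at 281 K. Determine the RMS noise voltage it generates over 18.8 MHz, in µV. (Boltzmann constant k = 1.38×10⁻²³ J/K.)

V_n = √(4kTRB)
4kTRB = 4 × 1.38×10⁻²³ × 281 × 5.00×10¹ × 1.88×10⁷ = 1.46×10⁻¹¹ V²
V_n = √(1.46×10⁻¹¹) = 3.82×10⁻⁶ V = 3.82 µV

3.82 µV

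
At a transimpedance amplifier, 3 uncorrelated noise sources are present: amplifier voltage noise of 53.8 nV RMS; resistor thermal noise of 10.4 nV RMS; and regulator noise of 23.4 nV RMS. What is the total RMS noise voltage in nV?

Uncorrelated sources add in power (mean-square): V_tot = √(ΣV_i²)
V_tot = √[(5.38×10⁻⁸)² + (1.04×10⁻⁸)² + (2.34×10⁻⁸)²] = 5.96×10⁻⁸ V = 59.6 nV

59.6 nV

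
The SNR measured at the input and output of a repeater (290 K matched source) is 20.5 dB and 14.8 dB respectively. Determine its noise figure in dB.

5.7 dB

NF (dB) = SNR_in(dB) − SNR_out(dB) when the source is at T₀
NF = 20.5 − 14.8 = 5.7 dB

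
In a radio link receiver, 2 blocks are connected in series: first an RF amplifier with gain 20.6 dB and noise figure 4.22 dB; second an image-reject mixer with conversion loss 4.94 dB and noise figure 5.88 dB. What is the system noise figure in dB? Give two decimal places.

Convert to linear (a loss of L dB is a gain of −L dB): F_i = 10^(NF_i/10), G_i = 10^(G_i,dB/10)
  Stage 1: F_1 = 10^(4.22/10) = 2.642, G_1 = 10^(20.6/10) = 114.8
  Stage 2: F_2 = 10^(5.88/10) = 3.873, G_2 = 10^(−4.94/10) = 0.3206
Friis cascade:
  F = 2.642 + (3.873 − 1)/114.8 = 2.667
NF = 10 log₁₀(2.667) = 4.26 dB

4.26 dB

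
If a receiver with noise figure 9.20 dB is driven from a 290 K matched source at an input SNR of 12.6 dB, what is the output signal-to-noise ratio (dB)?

3.40 dB

By definition F = SNR_in/SNR_out, so in dB: SNR_out = SNR_in − NF
SNR_out = 12.6 − 9.20 = 3.40 dB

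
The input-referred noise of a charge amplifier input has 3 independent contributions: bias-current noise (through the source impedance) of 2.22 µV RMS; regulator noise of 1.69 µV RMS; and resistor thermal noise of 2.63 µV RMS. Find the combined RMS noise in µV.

3.83 µV

Uncorrelated sources add in power (mean-square): V_tot = √(ΣV_i²)
V_tot = √[(2.22×10⁻⁶)² + (1.69×10⁻⁶)² + (2.63×10⁻⁶)²] = 3.83×10⁻⁶ V = 3.83 µV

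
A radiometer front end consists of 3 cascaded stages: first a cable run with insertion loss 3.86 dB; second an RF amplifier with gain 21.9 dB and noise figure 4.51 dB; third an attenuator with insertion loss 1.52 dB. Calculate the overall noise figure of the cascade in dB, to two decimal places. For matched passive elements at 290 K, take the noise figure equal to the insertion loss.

Convert to linear (a loss of L dB is a gain of −L dB): F_i = 10^(NF_i/10), G_i = 10^(G_i,dB/10)
  Stage 1: F_1 = 10^(3.86/10) = 2.432, G_1 = 10^(−3.86/10) = 0.4111
  Stage 2: F_2 = 10^(4.51/10) = 2.825, G_2 = 10^(21.9/10) = 154.9
  Stage 3: F_3 = 10^(1.52/10) = 1.419, G_3 = 10^(−1.52/10) = 0.7047
Friis cascade:
  F = 2.432 + (2.825 − 1)/0.4111 + (1.419 − 1)/63.68 = 6.877
NF = 10 log₁₀(6.877) = 8.37 dB

8.37 dB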